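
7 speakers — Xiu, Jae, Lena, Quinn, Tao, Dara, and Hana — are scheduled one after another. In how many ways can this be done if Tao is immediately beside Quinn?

Glue Tao and Quinn into one block (2 internal orders), leaving 6 units to arrange in a row.
So the count is 2·(6)! = 1440.

1440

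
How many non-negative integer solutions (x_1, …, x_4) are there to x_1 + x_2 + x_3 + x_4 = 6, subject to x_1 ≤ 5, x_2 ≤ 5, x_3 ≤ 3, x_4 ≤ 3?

By stars and bars, unrestricted non-negative solutions to x_1+…+x_4 = 6 number C(6+3,3) = 84.
Subtract solutions that violate a single cap (substitute x_i' = x_i − (cap_i+1)): x_1 ≥ 6 gives C(3,3) = 1; x_2 ≥ 6 gives C(3,3) = 1; x_3 ≥ 4 gives C(5,3) = 10; x_4 ≥ 4 gives C(5,3) = 10. Together 22.
No two caps can be exceeded simultaneously, so the pair terms are all 0.
By inclusion–exclusion the count is 84 − 22 + 0 = 62.

62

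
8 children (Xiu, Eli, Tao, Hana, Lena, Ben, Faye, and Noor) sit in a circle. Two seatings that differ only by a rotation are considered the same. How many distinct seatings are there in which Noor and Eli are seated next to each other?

1440

Glue Noor and Eli into a block (2 internal orders). Seating 7 units around a circle gives (6)! arrangements.
So 2 × (6)! = 2 × 720 = 1440.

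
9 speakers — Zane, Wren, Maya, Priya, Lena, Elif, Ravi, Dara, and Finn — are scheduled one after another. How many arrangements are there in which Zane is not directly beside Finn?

There are 9! = 362880 arrangements in all. If Zane and Finn are adjacent, merging them into one block gives 2·(8)! = 80640 arrangements.
So 362880 − 80640 = 282240 arrangements keep them apart.

282240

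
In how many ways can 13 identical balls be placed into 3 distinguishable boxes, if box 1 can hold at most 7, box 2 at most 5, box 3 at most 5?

15

Without the upper bounds there are C(15,2) = 105 ways to split 13 among 3 boxes.
Subtract solutions that violate a single cap (substitute x_i' = x_i − (cap_i+1)): x_1 ≥ 8 gives C(7,2) = 21; x_2 ≥ 6 gives C(9,2) = 36; x_3 ≥ 6 gives C(9,2) = 36. Together 93.
Add back pairs where two caps are both exceeded: 0 + 0 + 3 = 3.
By inclusion–exclusion the count is 105 − 93 + 3 = 15.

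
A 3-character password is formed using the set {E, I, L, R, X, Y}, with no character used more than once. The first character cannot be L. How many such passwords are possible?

The first character has 6−1 = 5 choices (anything except L).
The remaining 2 characters are filled from the other 5 symbols without repetition: 5 × 4 = 20.
Total: 5 × 20 = 100.

100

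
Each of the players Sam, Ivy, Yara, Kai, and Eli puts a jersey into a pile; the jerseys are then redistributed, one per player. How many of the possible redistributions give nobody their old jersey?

44

This is the derangement count D_5: permutations of 5 items with no fixed point.
By inclusion–exclusion this is Σ_{j=0}^{5} (−1)^j C(5,j)·(5−j)!.
Computing: 120 − 120 + 60 − 20 + 5 − 1 = 44.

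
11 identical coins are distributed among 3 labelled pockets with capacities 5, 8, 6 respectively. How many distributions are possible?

36

Ignoring the caps, the number of non-negative solutions to x_1+…+x_3 = 11 is C(13,2) = 78.
Subtract solutions that violate a single cap (substitute x_i' = x_i − (cap_i+1)): x_1 ≥ 6 gives C(7,2) = 21; x_2 ≥ 9 gives C(4,2) = 6; x_3 ≥ 7 gives C(6,2) = 15. Together 42.
No two caps can be exceeded simultaneously, so the pair terms are all 0.
By inclusion–exclusion the count is 78 − 42 + 0 = 36.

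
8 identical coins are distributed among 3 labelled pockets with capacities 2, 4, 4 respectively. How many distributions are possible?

6

By stars and bars, unrestricted non-negative solutions to x_1+…+x_3 = 8 number C(8+2,2) = 45.
Subtract solutions that violate a single cap (substitute x_i' = x_i − (cap_i+1)): x_1 ≥ 3 gives C(7,2) = 21; x_2 ≥ 5 gives C(5,2) = 10; x_3 ≥ 5 gives C(5,2) = 10. Together 41.
Add back pairs where two caps are both exceeded: 1 + 1 + 0 = 2.
By inclusion–exclusion the count is 45 − 41 + 2 = 6.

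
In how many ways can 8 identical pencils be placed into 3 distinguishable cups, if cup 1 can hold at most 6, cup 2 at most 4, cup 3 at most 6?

29

Without the upper bounds there are C(10,2) = 45 ways to split 8 among 3 cups.
Subtract solutions that violate a single cap (substitute x_i' = x_i − (cap_i+1)): x_1 ≥ 7 gives C(3,2) = 3; x_2 ≥ 5 gives C(5,2) = 10; x_3 ≥ 7 gives C(3,2) = 3. Together 16.
No two caps can be exceeded simultaneously, so the pair terms are all 0.
By inclusion–exclusion the count is 45 − 16 + 0 = 29.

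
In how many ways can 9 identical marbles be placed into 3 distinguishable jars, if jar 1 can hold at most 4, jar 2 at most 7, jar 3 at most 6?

31

Ignoring the caps, the number of non-negative solutions to x_1+…+x_3 = 9 is C(11,2) = 55.
Subtract solutions that violate a single cap (substitute x_i' = x_i − (cap_i+1)): x_1 ≥ 5 gives C(6,2) = 15; x_2 ≥ 8 gives C(3,2) = 3; x_3 ≥ 7 gives C(4,2) = 6. Together 24.
No two caps can be exceeded simultaneously, so the pair terms are all 0.
By inclusion–exclusion the count is 55 − 24 + 0 = 31.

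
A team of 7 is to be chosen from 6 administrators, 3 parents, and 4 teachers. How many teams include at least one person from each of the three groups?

With no constraint there are C(13,7) = 1716 possible selections.
Selections missing a whole group: no administrators → C(7,7) = 1; no parents → C(10,7) = 120; no teachers → C(9,7) = 36.
Add back selections omitting two groups (i.e. drawn from a single group): C(6,7) + C(3,7) + C(4,7) = 0.
By inclusion–exclusion: 1716 − 157 + 0 = 1559.

1559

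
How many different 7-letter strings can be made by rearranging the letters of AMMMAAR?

140

Letter multiplicities in AMMMAAR: A×3, M×3, R×1.
Dividing 7! = 5040 by 3!·3! = 36 for the repeated letters gives 140.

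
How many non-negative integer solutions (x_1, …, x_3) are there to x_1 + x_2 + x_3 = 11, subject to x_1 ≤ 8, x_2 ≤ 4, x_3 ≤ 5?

By stars and bars, unrestricted non-negative solutions to x_1+…+x_3 = 11 number C(11+2,2) = 78.
Subtract solutions that violate a single cap (substitute x_i' = x_i − (cap_i+1)): x_1 ≥ 9 gives C(4,2) = 6; x_2 ≥ 5 gives C(8,2) = 28; x_3 ≥ 6 gives C(7,2) = 21. Together 55.
Add back pairs where two caps are both exceeded: 0 + 0 + 1 = 1.
By inclusion–exclusion the count is 78 − 55 + 1 = 24.

24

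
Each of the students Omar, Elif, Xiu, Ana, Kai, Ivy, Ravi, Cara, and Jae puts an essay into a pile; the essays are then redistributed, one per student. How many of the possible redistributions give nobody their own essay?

Count assignments avoiding every fixed point. For any j of the 9 students fixed to their own essay, the other 9−j can be arranged in (9−j)! ways.
By inclusion–exclusion this is Σ_{j=0}^{9} (−1)^j C(9,j)·(9−j)!.
Computing: 362880 − 362880 + 181440 − 60480 + 15120 − 3024 + 504 − 72 + 9 − 1 = 133496.

133496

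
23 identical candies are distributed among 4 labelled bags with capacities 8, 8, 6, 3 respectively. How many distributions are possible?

Without the upper bounds there are C(26,3) = 2600 ways to split 23 among 4 bags.
Subtract solutions that violate a single cap (substitute x_i' = x_i − (cap_i+1)): x_1 ≥ 9 gives C(17,3) = 680; x_2 ≥ 9 gives C(17,3) = 680; x_3 ≥ 7 gives C(19,3) = 969; x_4 ≥ 4 gives C(22,3) = 1540. Together 3869.
Add back pairs where two caps are both exceeded: 56 + 120 + 286 + 120 + 286 + 455 = 1323.
Subtract triples: 0 + 4 + 20 + 20 = 44.
By inclusion–exclusion the count is 2600 − 3869 + 1323 − 44 = 10.

10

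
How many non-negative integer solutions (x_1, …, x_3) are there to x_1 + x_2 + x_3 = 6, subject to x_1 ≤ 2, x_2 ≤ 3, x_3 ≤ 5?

Ignoring the caps, the number of non-negative solutions to x_1+…+x_3 = 6 is C(8,2) = 28.
Subtract solutions that violate a single cap (substitute x_i' = x_i − (cap_i+1)): x_1 ≥ 3 gives C(5,2) = 10; x_2 ≥ 4 gives C(4,2) = 6; x_3 ≥ 6 gives C(2,2) = 1. Together 17.
No two caps can be exceeded simultaneously, so the pair terms are all 0.
By inclusion–exclusion the count is 28 − 17 + 0 = 11.

11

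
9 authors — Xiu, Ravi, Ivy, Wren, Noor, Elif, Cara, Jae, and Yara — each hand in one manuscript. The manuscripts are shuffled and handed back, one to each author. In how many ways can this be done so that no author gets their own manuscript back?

This is the derangement count D_9: permutations of 9 items with no fixed point.
By inclusion–exclusion this is Σ_{j=0}^{9} (−1)^j C(9,j)·(9−j)!.
Computing: 362880 − 362880 + 181440 − 60480 + 15120 − 3024 + 504 − 72 + 9 − 1 = 133496.

133496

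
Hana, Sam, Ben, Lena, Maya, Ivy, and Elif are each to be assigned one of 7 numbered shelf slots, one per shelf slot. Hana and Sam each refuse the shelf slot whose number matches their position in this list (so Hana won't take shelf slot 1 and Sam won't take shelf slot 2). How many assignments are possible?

Let Aᵢ (for i ∈ {1, 2}) be the placements that put person i in their forbidden shelf slot. Any j of these fix j positions, leaving (7−j)! ways to fill the rest, and there are C(2,j) ways to pick which j.
By inclusion–exclusion, the number of valid placements is Σ_{j=0}^{2} (−1)^j C(2,j)·(7−j)!.
Computing: 5040 − 1440 + 120 = 3720.

3720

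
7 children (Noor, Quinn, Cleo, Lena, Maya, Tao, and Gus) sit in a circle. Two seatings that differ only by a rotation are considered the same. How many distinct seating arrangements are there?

Around a circle, 7 distinct people have 7!/7 = (6)! = 720 rotationally distinct seatings.

720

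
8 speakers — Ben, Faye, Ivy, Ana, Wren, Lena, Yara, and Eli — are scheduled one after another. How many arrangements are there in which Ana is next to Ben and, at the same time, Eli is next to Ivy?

Treat {Ana,Ben} as one block (2 orders) and {Eli,Ivy} as another (2 orders).
That leaves 6 units to arrange: 2 × 2 × 6! = 4 × 720 = 2880.

2880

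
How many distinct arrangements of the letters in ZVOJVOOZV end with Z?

1120

Fix Z in the last position and arrange the remaining 8 letters.
Those 8 letters have O appearing 3 times and V appearing 3 times, giving (8)!/(3!·3!) = 1120.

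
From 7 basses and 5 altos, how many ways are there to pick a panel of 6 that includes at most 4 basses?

812

Split by how many basses are chosen (0 through 4).
Sum: C(7,0)·C(5,6) + C(7,1)·C(5,5) + C(7,2)·C(5,4) + C(7,3)·C(5,3) + C(7,4)·C(5,2) = 0 + 7 + 105 + 350 + 350 = 812.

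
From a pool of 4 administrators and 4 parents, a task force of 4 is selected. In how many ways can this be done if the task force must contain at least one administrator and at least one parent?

68

With no constraint there are C(8,4) = 70 possible selections.
Subtract selections that omit an entire group: no administrators → C(4,4) = 1; no parents → C(4,4) = 1.
Both groups omitted at once is impossible, so 70 − 2 = 68.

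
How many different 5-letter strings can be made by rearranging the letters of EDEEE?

5

The 5 letters of EDEEE have repeats: E appearing 4 times.
The number of distinct arrangements is 5!/(4!) = 120/24 = 5.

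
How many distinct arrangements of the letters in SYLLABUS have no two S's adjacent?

Total arrangements of SYLLABUS: 8!/(2!·2!) = 10080.
If the two S's are adjacent, glue them into one block, leaving 7 items to arrange: (7)!/(2!) = 2520 ways.
Hence 10080 − 2520 = 7560.

7560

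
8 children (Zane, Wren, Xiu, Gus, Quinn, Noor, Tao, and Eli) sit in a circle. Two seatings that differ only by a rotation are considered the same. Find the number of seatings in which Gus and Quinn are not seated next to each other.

Without the restriction there are (7)! = 5040 seatings.
Seatings with Gus beside Quinn: treat them as a block with 2 internal orders, giving 2 × (6)! = 1440.
Subtracting, 5040 − 1440 = 3600.

3600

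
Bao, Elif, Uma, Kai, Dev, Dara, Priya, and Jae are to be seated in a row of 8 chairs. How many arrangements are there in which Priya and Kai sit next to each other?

Glue Priya and Kai into one block (2 internal orders), leaving 7 units to arrange in a row.
That gives 2 × 7! = 2 × 5040 = 10080.

10080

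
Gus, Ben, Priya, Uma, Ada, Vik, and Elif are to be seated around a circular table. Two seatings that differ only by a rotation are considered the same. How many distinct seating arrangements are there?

Around a circle, 7 distinct people have 7!/7 = (6)! = 720 rotationally distinct seatings.

720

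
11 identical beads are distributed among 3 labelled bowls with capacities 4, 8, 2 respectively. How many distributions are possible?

9

Without the upper bounds there are C(13,2) = 78 ways to split 11 among 3 bowls.
Subtract solutions that violate a single cap (substitute x_i' = x_i − (cap_i+1)): x_1 ≥ 5 gives C(8,2) = 28; x_2 ≥ 9 gives C(4,2) = 6; x_3 ≥ 3 gives C(10,2) = 45. Together 79.
Add back pairs where two caps are both exceeded: 0 + 10 + 0 = 10.
By inclusion–exclusion the count is 78 − 79 + 10 = 9.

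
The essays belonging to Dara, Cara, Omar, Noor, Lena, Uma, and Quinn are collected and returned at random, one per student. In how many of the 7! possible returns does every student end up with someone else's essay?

1854

Let Aᵢ be the assignments in which student i gets their own essay. We want the size of the complement of A₁∪…∪A_7.
By inclusion–exclusion this is Σ_{j=0}^{7} (−1)^j C(7,j)·(7−j)!.
Computing: 5040 − 5040 + 2520 − 840 + 210 − 42 + 7 − 1 = 1854.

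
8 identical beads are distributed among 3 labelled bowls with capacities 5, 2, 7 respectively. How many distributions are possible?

17

Ignoring the caps, the number of non-negative solutions to x_1+…+x_3 = 8 is C(10,2) = 45.
Subtract solutions that violate a single cap (substitute x_i' = x_i − (cap_i+1)): x_1 ≥ 6 gives C(4,2) = 6; x_2 ≥ 3 gives C(7,2) = 21; x_3 ≥ 8 gives C(2,2) = 1. Together 28.
No two caps can be exceeded simultaneously, so the pair terms are all 0.
By inclusion–exclusion the count is 45 − 28 + 0 = 17.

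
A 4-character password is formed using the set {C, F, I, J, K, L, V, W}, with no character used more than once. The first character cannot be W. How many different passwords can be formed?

The first character has 8−1 = 7 choices (anything except W).
The remaining 3 characters are filled from the other 7 symbols without repetition: 7 × 6 × 5 = 210.
Total: 7 × 210 = 1470.

1470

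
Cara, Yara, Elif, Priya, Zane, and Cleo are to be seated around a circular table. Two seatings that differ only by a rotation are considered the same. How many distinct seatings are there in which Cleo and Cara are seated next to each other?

Treat {Cleo, Cara} as one unit (2 internal orders) and seat the resulting 5 units around the table: (4)! circular arrangements.
So 2 × (4)! = 2 × 24 = 48.

48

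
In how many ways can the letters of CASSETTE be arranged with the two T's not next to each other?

Total arrangements of CASSETTE: 8!/(2!·2!·2!) = 5040.
Arrangements with the T's together: treat TT as one letter, giving (7)!/(2!·2!) = 1260.
Subtracting, 5040 − 1260 = 3780 arrangements keep the T's apart.

3780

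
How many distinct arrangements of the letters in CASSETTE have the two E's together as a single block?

1260

Treat the 2 copies of E as a single block. The multiset to arrange is then {EE, A, C, S, S, T, T}, 7 items in all.
That gives (7)!/(2!·2!) = 1260 arrangements.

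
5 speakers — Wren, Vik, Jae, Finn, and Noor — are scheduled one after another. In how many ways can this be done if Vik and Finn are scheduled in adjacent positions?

Glue Vik and Finn into one block (2 internal orders), leaving 4 units to arrange in a row.
So the count is 2·(4)! = 48.

48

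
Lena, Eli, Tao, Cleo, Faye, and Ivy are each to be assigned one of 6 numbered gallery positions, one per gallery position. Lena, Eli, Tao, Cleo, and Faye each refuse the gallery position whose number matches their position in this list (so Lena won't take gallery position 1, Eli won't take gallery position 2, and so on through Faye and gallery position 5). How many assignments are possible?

309

Let Aᵢ (for 1 ≤ i ≤ 5) be the placements that put person i in their forbidden gallery position. Any j of these fix j positions, leaving (6−j)! ways to fill the rest, and there are C(5,j) ways to pick which j.
By inclusion–exclusion, the number of valid placements is Σ_{j=0}^{5} (−1)^j C(5,j)·(6−j)!.
Computing: 720 − 600 + 240 − 60 + 10 − 1 = 309.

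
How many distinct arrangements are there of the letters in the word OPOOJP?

60

OPOOJP has 6 letters with O appearing 3 times and P appearing twice.
Dividing 6! = 720 by 3!·2! = 12 for the repeated letters gives 60.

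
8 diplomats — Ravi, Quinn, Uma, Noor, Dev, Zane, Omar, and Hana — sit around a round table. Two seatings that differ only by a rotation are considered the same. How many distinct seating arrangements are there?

Fix one person's seat to break rotational symmetry; the remaining 7 people can be arranged in (7)! = 5040 ways.

5040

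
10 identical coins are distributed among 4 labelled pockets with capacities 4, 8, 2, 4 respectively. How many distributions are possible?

Ignoring the caps, the number of non-negative solutions to x_1+…+x_4 = 10 is C(13,3) = 286.
Subtract solutions that violate a single cap (substitute x_i' = x_i − (cap_i+1)): x_1 ≥ 5 gives C(8,3) = 56; x_2 ≥ 9 gives C(4,3) = 4; x_3 ≥ 3 gives C(10,3) = 120; x_4 ≥ 5 gives C(8,3) = 56. Together 236.
Add back pairs where two caps are both exceeded: 0 + 10 + 1 + 0 + 0 + 10 = 21.
By inclusion–exclusion the count is 286 − 236 + 21 = 71.

71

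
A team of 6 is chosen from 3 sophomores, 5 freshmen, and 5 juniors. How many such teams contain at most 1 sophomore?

966

Split by how many sophomores are chosen (0 through 1).
Sum: C(3,0)·C(10,6) + C(3,1)·C(10,5) = 210 + 756 = 966.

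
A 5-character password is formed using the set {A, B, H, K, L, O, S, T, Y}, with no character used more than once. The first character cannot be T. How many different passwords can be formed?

The first character has 9−1 = 8 choices (anything except T).
The remaining 4 characters are filled from the other 8 symbols without repetition: 8 × 7 × 6 × 5 = 1680.
Total: 8 × 1680 = 13440.

13440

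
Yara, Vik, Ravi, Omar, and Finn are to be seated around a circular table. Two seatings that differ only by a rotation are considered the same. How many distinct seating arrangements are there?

Around a circle, 5 distinct people have 5!/5 = (4)! = 24 rotationally distinct seatings.

24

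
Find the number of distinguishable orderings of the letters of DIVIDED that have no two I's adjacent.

Total arrangements of DIVIDED: 7!/(3!·2!) = 420.
If the two I's are adjacent, glue them into one block, leaving 6 items to arrange: (6)!/(3!) = 120 ways.
Hence 420 − 120 = 300.

300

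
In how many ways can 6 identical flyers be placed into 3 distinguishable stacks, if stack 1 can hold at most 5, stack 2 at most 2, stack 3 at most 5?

Without the upper bounds there are C(8,2) = 28 ways to split 6 among 3 stacks.
Subtract solutions that violate a single cap (substitute x_i' = x_i − (cap_i+1)): x_1 ≥ 6 gives C(2,2) = 1; x_2 ≥ 3 gives C(5,2) = 10; x_3 ≥ 6 gives C(2,2) = 1. Together 12.
No two caps can be exceeded simultaneously, so the pair terms are all 0.
By inclusion–exclusion the count is 28 − 12 + 0 = 16.

16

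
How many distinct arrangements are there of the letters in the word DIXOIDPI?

DIXOIDPI has 8 letters with D appearing twice and I appearing 3 times.
The number of distinct arrangements is 8!/(3!·2!) = 40320/12 = 3360.

3360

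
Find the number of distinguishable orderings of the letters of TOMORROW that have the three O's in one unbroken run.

360

Treat the 3 copies of O as a single block. The multiset to arrange is then {OOO, M, R, R, T, W}, 6 items in all.
That gives (6)!/(2!) = 360 arrangements.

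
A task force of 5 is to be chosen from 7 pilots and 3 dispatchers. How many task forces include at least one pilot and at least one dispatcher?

Unrestricted: C(10,5) = 252 ways to pick any 5 of the 10.
Subtract selections that omit an entire group: no pilots → C(3,5) = 0; no dispatchers → C(7,5) = 21.
Both groups omitted at once is impossible, so 252 − 21 = 231.

231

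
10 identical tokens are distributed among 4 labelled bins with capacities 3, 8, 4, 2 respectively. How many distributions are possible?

Without the upper bounds there are C(13,3) = 286 ways to split 10 among 4 bins.
Subtract solutions that violate a single cap (substitute x_i' = x_i − (cap_i+1)): x_1 ≥ 4 gives C(9,3) = 84; x_2 ≥ 9 gives C(4,3) = 4; x_3 ≥ 5 gives C(8,3) = 56; x_4 ≥ 3 gives C(10,3) = 120. Together 264.
Add back pairs where two caps are both exceeded: 0 + 4 + 20 + 0 + 0 + 10 = 34.
By inclusion–exclusion the count is 286 − 264 + 34 = 56.

56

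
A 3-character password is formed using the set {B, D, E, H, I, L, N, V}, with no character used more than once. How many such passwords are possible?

336

This is a permutation of 3 out of 8: P(8,3) = 8!/5!.
That product is 8 × 7 × 6 = 336.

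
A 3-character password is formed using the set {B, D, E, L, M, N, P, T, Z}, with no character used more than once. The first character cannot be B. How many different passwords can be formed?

448

The first character has 9−1 = 8 choices (anything except B).
The remaining 2 characters are filled from the other 8 symbols without repetition: 8 × 7 = 56.
Total: 8 × 56 = 448.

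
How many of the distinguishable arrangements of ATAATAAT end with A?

35

Fix A in the last position and arrange the remaining 7 letters.
Those 7 letters have A appearing 4 times and T appearing 3 times, giving (7)!/(4!·3!) = 35.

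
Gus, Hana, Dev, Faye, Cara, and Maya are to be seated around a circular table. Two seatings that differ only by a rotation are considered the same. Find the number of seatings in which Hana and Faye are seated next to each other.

48

Glue Hana and Faye into a block (2 internal orders). Seating 5 units around a circle gives (4)! arrangements.
So 2 × (4)! = 2 × 24 = 48.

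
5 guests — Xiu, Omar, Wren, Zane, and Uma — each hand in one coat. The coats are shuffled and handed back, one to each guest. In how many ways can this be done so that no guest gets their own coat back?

44

Count assignments avoiding every fixed point. For any j of the 5 guests fixed to their own coat, the other 5−j can be arranged in (5−j)! ways.
By inclusion–exclusion this is Σ_{j=0}^{5} (−1)^j C(5,j)·(5−j)!.
Computing: 120 − 120 + 60 − 20 + 5 − 1 = 44.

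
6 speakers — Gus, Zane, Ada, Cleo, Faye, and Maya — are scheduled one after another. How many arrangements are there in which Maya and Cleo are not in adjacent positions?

480

There are 6! = 720 arrangements in all. If Maya and Cleo are adjacent, merging them into one block gives 2·(5)! = 240 arrangements.
Complementary counting: 720 − 240 = 480.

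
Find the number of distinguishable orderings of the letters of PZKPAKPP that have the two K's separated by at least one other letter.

630

There are 8!/(4!·2!) = 840 arrangements of PZKPAKPP in total.
If the two K's are adjacent, glue them into one block, leaving 7 items to arrange: (7)!/(4!) = 210 ways.
Subtracting, 840 − 210 = 630 arrangements keep the K's apart.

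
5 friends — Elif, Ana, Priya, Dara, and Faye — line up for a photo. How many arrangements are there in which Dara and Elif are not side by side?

72

There are 5! = 120 arrangements in all. If Dara and Elif are adjacent, merging them into one block gives 2·(4)! = 48 arrangements.
Complementary counting: 120 − 48 = 72.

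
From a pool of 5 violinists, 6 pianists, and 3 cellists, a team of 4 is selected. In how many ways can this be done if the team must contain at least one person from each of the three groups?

Total 4-person selections from all 14: C(14,4) = 1001.
Subtract selections that omit an entire group: no violinists → C(9,4) = 126; no pianists → C(8,4) = 70; no cellists → C(11,4) = 330.
Add back selections omitting two groups (i.e. drawn from a single group): C(5,4) + C(6,4) + C(3,4) = 20.
By inclusion–exclusion: 1001 − 526 + 20 = 495.

495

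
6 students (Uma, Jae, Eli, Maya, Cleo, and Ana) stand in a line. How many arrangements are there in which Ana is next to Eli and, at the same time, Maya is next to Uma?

Treat {Ana,Eli} as one block (2 orders) and {Maya,Uma} as another (2 orders).
That leaves 4 units to arrange: 2 × 2 × 4! = 4 × 24 = 96.

96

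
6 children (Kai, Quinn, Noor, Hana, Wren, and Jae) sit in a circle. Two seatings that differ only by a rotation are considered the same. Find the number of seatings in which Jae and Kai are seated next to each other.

48

Glue Jae and Kai into a block (2 internal orders). Seating 5 units around a circle gives (4)! arrangements.
So 2 × (4)! = 2 × 24 = 48.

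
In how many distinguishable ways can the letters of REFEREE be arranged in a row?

105

The 7 letters of REFEREE have repeats: E appearing 4 times and R appearing twice.
The number of distinct arrangements is 7!/(4!·2!) = 5040/48 = 105.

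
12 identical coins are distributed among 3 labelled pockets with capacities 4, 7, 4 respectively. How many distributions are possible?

Ignoring the caps, the number of non-negative solutions to x_1+…+x_3 = 12 is C(14,2) = 91.
Subtract solutions that violate a single cap (substitute x_i' = x_i − (cap_i+1)): x_1 ≥ 5 gives C(9,2) = 36; x_2 ≥ 8 gives C(6,2) = 15; x_3 ≥ 5 gives C(9,2) = 36. Together 87.
Add back pairs where two caps are both exceeded: 0 + 6 + 0 = 6.
By inclusion–exclusion the count is 91 − 87 + 6 = 10.

10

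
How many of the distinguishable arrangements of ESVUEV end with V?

Fix V in the last position and arrange the remaining 5 letters.
Those 5 letters have E appearing twice, giving (5)!/(2!) = 60.

60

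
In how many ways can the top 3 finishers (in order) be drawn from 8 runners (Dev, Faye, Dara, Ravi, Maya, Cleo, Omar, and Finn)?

This is an ordered selection of 3 from 8: P(8,3).
That gives 8 × 7 × 6 = 336.

336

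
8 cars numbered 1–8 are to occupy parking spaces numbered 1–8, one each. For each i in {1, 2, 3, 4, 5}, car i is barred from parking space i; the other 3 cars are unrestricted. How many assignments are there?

21234

Let Aᵢ (for 1 ≤ i ≤ 5) be the placements that put car i in its forbidden parking space. Any j of these fix j positions, leaving (8−j)! ways to fill the rest, and there are C(5,j) ways to pick which j.
By inclusion–exclusion, the number of valid placements is Σ_{j=0}^{5} (−1)^j C(5,j)·(8−j)!.
Computing: 40320 − 25200 + 7200 − 1200 + 120 − 6 = 21234.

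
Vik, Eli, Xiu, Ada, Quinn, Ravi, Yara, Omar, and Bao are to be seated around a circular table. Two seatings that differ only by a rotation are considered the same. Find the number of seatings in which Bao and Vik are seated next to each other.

Treat {Bao, Vik} as one unit (2 internal orders) and seat the resulting 8 units around the table: (7)! circular arrangements.
So 2 × (7)! = 2 × 5040 = 10080.

10080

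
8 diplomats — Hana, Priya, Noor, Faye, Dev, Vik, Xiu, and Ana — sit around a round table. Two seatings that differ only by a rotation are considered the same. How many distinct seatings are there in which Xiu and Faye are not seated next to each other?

Without the restriction there are (7)! = 5040 seatings.
Seatings with Xiu beside Faye: treat them as a block with 2 internal orders, giving 2 × (6)! = 1440.
Subtracting, 5040 − 1440 = 3600.

3600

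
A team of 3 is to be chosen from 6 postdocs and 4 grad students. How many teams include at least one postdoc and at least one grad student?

96

With no constraint there are C(10,3) = 120 possible selections.
Selections missing a whole group: no postdocs → C(4,3) = 4; no grad students → C(6,3) = 20.
Both groups omitted at once is impossible, so 120 − 24 = 96.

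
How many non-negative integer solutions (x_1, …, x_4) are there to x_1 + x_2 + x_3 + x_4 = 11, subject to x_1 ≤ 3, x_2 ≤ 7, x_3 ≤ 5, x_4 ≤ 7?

152

By stars and bars, unrestricted non-negative solutions to x_1+…+x_4 = 11 number C(11+3,3) = 364.
Subtract solutions that violate a single cap (substitute x_i' = x_i − (cap_i+1)): x_1 ≥ 4 gives C(10,3) = 120; x_2 ≥ 8 gives C(6,3) = 20; x_3 ≥ 6 gives C(8,3) = 56; x_4 ≥ 8 gives C(6,3) = 20. Together 216.
Add back pairs where two caps are both exceeded: 0 + 4 + 0 + 0 + 0 + 0 = 4.
By inclusion–exclusion the count is 364 − 216 + 4 = 152.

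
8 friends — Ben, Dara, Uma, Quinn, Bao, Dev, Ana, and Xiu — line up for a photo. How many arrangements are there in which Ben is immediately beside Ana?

Place the 6 others and the Ben-Ana pair as 7 objects in a line; the pair has 2 internal arrangements.
That gives 2 × 7! = 2 × 5040 = 10080.

10080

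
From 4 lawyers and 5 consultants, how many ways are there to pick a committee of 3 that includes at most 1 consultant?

Split by how many consultants are chosen (0 through 1).
Sum: C(5,0)·C(4,3) + C(5,1)·C(4,2) = 4 + 30 = 34.

34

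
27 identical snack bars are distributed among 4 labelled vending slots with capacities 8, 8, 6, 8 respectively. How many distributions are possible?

Without the upper bounds there are C(30,3) = 4060 ways to split 27 among 4 vending slots.
Subtract solutions that violate a single cap (substitute x_i' = x_i − (cap_i+1)): x_1 ≥ 9 gives C(21,3) = 1330; x_2 ≥ 9 gives C(21,3) = 1330; x_3 ≥ 7 gives C(23,3) = 1771; x_4 ≥ 9 gives C(21,3) = 1330. Together 5761.
Add back pairs where two caps are both exceeded: 220 + 364 + 220 + 364 + 220 + 364 = 1752.
Subtract triples: 10 + 1 + 10 + 10 = 31.
By inclusion–exclusion the count is 4060 − 5761 + 1752 − 31 = 20.

20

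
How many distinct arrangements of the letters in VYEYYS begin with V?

With the first slot taken by V, it remains to arrange the other 5 letters (YEYYS).
Those 5 letters have Y appearing 3 times, giving (5)!/(3!) = 20.

20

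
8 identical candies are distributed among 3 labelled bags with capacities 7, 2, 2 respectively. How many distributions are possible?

8

Without the upper bounds there are C(10,2) = 45 ways to split 8 among 3 bags.
Subtract solutions that violate a single cap (substitute x_i' = x_i − (cap_i+1)): x_1 ≥ 8 gives C(2,2) = 1; x_2 ≥ 3 gives C(7,2) = 21; x_3 ≥ 3 gives C(7,2) = 21. Together 43.
Add back pairs where two caps are both exceeded: 0 + 0 + 6 = 6.
By inclusion–exclusion the count is 45 − 43 + 6 = 8.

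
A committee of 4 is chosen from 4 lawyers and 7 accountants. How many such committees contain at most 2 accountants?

155

Split by how many accountants are chosen (0 through 2).
Sum: C(7,0)·C(4,4) + C(7,1)·C(4,3) + C(7,2)·C(4,2) = 1 + 28 + 126 = 155.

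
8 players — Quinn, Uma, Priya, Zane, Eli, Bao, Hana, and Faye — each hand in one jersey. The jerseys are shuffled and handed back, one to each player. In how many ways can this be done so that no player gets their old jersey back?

14833

Let Aᵢ be the assignments in which player i gets their old jersey. We want the size of the complement of A₁∪…∪A_8.
By inclusion–exclusion this is Σ_{j=0}^{8} (−1)^j C(8,j)·(8−j)!.
Computing: 40320 − 40320 + 20160 − 6720 + 1680 − 336 + 56 − 8 + 1 = 14833.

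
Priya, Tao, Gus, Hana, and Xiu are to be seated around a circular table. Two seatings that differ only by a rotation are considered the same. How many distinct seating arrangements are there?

Fix one person's seat to break rotational symmetry; the remaining 4 people can be arranged in (4)! = 24 ways.

24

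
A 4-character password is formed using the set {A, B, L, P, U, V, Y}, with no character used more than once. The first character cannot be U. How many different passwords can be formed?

The first character has 7−1 = 6 choices (anything except U).
The remaining 3 characters are filled from the other 6 symbols without repetition: 6 × 5 × 4 = 120.
Total: 6 × 120 = 720.

720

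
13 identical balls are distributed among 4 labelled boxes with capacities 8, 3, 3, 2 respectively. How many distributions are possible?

19

Ignoring the caps, the number of non-negative solutions to x_1+…+x_4 = 13 is C(16,3) = 560.
Subtract solutions that violate a single cap (substitute x_i' = x_i − (cap_i+1)): x_1 ≥ 9 gives C(7,3) = 35; x_2 ≥ 4 gives C(12,3) = 220; x_3 ≥ 4 gives C(12,3) = 220; x_4 ≥ 3 gives C(13,3) = 286. Together 761.
Add back pairs where two caps are both exceeded: 1 + 1 + 4 + 56 + 84 + 84 = 230.
Subtract triples: 0 + 0 + 0 + 10 = 10.
By inclusion–exclusion the count is 560 − 761 + 230 − 10 = 19.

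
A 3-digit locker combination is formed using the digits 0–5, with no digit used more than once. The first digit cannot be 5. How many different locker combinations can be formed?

The first digit has 6−1 = 5 choices (anything except 5).
The remaining 2 digits are filled from the other 5 symbols without repetition: 5 × 4 = 20.
Total: 5 × 20 = 100.

100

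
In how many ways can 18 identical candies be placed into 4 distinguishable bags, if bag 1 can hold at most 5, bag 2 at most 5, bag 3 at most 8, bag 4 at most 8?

By stars and bars, unrestricted non-negative solutions to x_1+…+x_4 = 18 number C(18+3,3) = 1330.
Subtract solutions that violate a single cap (substitute x_i' = x_i − (cap_i+1)): x_1 ≥ 6 gives C(15,3) = 455; x_2 ≥ 6 gives C(15,3) = 455; x_3 ≥ 9 gives C(12,3) = 220; x_4 ≥ 9 gives C(12,3) = 220. Together 1350.
Add back pairs where two caps are both exceeded: 84 + 20 + 20 + 20 + 20 + 1 = 165.
By inclusion–exclusion the count is 1330 − 1350 + 165 = 145.

145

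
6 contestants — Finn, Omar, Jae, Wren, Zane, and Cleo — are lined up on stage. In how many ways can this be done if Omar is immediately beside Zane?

240

Glue Omar and Zane into one block (2 internal orders), leaving 5 units to arrange in a row.
That gives 2 × 5! = 2 × 120 = 240.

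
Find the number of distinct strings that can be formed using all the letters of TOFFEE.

Letter multiplicities in TOFFEE: E×2, F×2, O×1, T×1.
Dividing 6! = 720 by 2!·2! = 4 for the repeated letters gives 180.

180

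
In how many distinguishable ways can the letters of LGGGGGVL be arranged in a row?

Letter multiplicities in LGGGGGVL: G×5, L×2, V×1.
So there are 8! / (5!·2!) = 168 distinguishable arrangements.

168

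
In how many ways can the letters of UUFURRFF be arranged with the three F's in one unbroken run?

Treat the 3 copies of F as a single block. The multiset to arrange is then {FFF, R, R, U, U, U}, 6 items in all.
That gives (6)!/(3!·2!) = 60 arrangements.

60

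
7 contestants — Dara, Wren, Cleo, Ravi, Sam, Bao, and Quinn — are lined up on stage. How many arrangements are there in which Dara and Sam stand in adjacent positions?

1440

Glue Dara and Sam into one block (2 internal orders), leaving 6 units to arrange in a row.
So the count is 2·(6)! = 1440.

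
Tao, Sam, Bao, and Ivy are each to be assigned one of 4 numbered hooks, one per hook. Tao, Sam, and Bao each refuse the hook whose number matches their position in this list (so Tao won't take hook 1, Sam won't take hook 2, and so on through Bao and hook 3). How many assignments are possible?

Let Aᵢ (for i ∈ {1, 2, 3}) be the placements that put person i in their forbidden hook. Any j of these fix j positions, leaving (4−j)! ways to fill the rest, and there are C(3,j) ways to pick which j.
By inclusion–exclusion, the number of valid placements is Σ_{j=0}^{3} (−1)^j C(3,j)·(4−j)!.
Computing: 24 − 18 + 6 − 1 = 11.

11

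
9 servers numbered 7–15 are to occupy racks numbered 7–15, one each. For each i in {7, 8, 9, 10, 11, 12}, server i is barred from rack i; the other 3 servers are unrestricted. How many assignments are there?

183822

Let Aᵢ (for 7 ≤ i ≤ 12) be the placements that put server i in its forbidden rack. Any j of these fix j positions, leaving (9−j)! ways to fill the rest, and there are C(6,j) ways to pick which j.
By inclusion–exclusion, the number of valid placements is Σ_{j=0}^{6} (−1)^j C(6,j)·(9−j)!.
Computing: 362880 − 241920 + 75600 − 14400 + 1800 − 144 + 6 = 183822.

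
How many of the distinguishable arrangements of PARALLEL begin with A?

840

With the first slot taken by A, it remains to arrange the other 7 letters (PRALLEL).
Those 7 letters have L appearing 3 times, giving (7)!/(3!) = 840.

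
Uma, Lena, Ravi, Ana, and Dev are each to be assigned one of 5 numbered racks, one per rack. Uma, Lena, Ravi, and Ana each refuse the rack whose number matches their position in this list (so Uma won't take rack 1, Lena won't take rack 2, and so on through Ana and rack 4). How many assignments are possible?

53

Let Aᵢ (for 1 ≤ i ≤ 4) be the placements that put person i in their forbidden rack. Any j of these fix j positions, leaving (5−j)! ways to fill the rest, and there are C(4,j) ways to pick which j.
By inclusion–exclusion, the number of valid placements is Σ_{j=0}^{4} (−1)^j C(4,j)·(5−j)!.
Computing: 120 − 96 + 36 − 8 + 1 = 53.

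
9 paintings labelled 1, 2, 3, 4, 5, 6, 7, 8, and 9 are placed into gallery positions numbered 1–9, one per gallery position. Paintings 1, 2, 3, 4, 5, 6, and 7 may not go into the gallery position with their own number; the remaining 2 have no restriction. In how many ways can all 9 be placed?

Let Aᵢ (for 1 ≤ i ≤ 7) be the placements that put painting i in its forbidden gallery position. Any j of these fix j positions, leaving (9−j)! ways to fill the rest, and there are C(7,j) ways to pick which j.
By inclusion–exclusion, the number of valid placements is Σ_{j=0}^{7} (−1)^j C(7,j)·(9−j)!.
Computing: 362880 − 282240 + 105840 − 25200 + 4200 − 504 + 42 − 2 = 165016.

165016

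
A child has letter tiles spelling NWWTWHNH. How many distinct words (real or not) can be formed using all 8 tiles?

NWWTWHNH has 8 letters with H appearing twice, N appearing twice, and W appearing 3 times.
The number of distinct arrangements is 8!/(3!·2!·2!) = 40320/24 = 1680.

1680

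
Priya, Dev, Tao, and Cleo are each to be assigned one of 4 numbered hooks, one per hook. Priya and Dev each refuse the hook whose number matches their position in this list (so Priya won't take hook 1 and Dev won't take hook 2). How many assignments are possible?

14

Let Aᵢ (for i ∈ {1, 2}) be the placements that put person i in their forbidden hook. Any j of these fix j positions, leaving (4−j)! ways to fill the rest, and there are C(2,j) ways to pick which j.
By inclusion–exclusion, the number of valid placements is Σ_{j=0}^{2} (−1)^j C(2,j)·(4−j)!.
Computing: 24 − 12 + 2 = 14.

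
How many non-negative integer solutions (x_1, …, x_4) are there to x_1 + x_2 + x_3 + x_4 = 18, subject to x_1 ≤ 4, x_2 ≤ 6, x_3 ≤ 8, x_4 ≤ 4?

35

Without the upper bounds there are C(21,3) = 1330 ways to split 18 among 4 variables.
Subtract solutions that violate a single cap (substitute x_i' = x_i − (cap_i+1)): x_1 ≥ 5 gives C(16,3) = 560; x_2 ≥ 7 gives C(14,3) = 364; x_3 ≥ 9 gives C(12,3) = 220; x_4 ≥ 5 gives C(16,3) = 560. Together 1704.
Add back pairs where two caps are both exceeded: 84 + 35 + 165 + 10 + 84 + 35 = 413.
Subtract triples: 0 + 4 + 0 + 0 = 4.
By inclusion–exclusion the count is 1330 − 1704 + 413 − 4 = 35.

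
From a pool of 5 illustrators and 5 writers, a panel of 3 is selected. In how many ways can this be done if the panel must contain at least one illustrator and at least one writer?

100

Unrestricted: C(10,3) = 120 ways to pick any 3 of the 10.
Selections missing a whole group: no illustrators → C(5,3) = 10; no writers → C(5,3) = 10.
Both groups omitted at once is impossible, so 120 − 20 = 100.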